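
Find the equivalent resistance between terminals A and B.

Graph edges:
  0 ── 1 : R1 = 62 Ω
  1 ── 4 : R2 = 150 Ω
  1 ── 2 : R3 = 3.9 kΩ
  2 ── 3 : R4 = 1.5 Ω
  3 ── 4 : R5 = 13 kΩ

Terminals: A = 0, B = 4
Reduce the network between node 0 (A) and node 4 (B) by series/parallel combination:
  Rs1 = R3 + R4 (series, joined only at node 2) = 3900 + 1.5 = 3902 Ω
  Rs2 = R5 + Rs1 (series, joined only at node 3) = 13000 + 3902 = 16900 Ω
  Rp1 = R2 ‖ Rs2 (parallel, both between nodes 1 and 4) = 1/(1/150 + 1/16900) = 148.7 Ω
  Rs3 = R1 + Rp1 (series, joined only at node 1) = 62 + 148.7 = 210.7 Ω
R_eq = 210.7 Ω

Final answer: 210.7 Ω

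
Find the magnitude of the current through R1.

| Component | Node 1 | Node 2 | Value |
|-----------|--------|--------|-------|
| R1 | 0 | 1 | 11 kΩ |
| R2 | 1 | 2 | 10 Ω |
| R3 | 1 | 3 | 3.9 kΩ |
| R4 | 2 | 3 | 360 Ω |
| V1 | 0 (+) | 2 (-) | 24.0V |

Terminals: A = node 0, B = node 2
Nodal analysis, taking node 2 as the 0 V reference.
Source V1 fixes V_0 = 24 V.
KCL at each unknown node (sum of currents leaving = 0; resistances in Ω):
  Node 1: (V_1 - 24)/11000 + (V_1 - 0)/10 + (V_1 - V_3)/3900 = 0
  Node 3: (V_3 - V_1)/3900 + (V_3 - 0)/360 = 0
Collecting terms (coefficients in siemens):
  0.1003·V_1 - 0.0002564·V_3 = 0.002182
  0.003034·V_3 - 0.0002564·V_1 = 0
Determinant D = (0.1003)(0.003034) - (-0.0002564)(-0.0002564) = 0.0003044
V_1 = [(0.002182)(0.003034) - (-0.0002564)(0)]/D = 0.02175 V
V_3 = [(0.1003)(0) - (0.002182)(-0.0002564)]/D = 0.001838 V
I_R1 = (V_0 - V_1)/R1 = (24 - 0.02175)/11000 = 0.00218 A
|I_R1| = 0.00218 A

Final answer: |I_R1| = 0.00218 A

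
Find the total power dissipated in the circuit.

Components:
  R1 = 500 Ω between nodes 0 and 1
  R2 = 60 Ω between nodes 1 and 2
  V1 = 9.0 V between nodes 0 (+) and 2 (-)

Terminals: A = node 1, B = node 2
Nodal analysis, taking node 2 as the 0 V reference.
Source V1 fixes V_0 = 9 V.
KCL at each unknown node (sum of currents leaving = 0; resistances in Ω):
  Node 1: (V_1 - 9)/500 + (V_1 - 0)/60 = 0
Collecting terms: 0.01867 × V_1 = 0.018  =>  V_1 = 0.9643 V
Power in each resistor, P = (ΔV)²/R:
  P_R1 = (9 - 0.9643)²/500 = 0.1291 W
  P_R2 = (0.9643 - 0)²/60 = 0.0155 W
P_total = P_R1 + P_R2 = 0.1446 W

Final answer: 0.1446 W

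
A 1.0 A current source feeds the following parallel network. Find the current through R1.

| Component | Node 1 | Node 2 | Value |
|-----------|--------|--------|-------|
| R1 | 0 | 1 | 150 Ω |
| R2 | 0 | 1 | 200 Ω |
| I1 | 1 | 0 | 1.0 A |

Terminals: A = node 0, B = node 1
All resistors sit directly between nodes 0 and 1, so they are in parallel and share one voltage V; the full source current 1 A splits among them.
1/R_par = 1/150 + 1/200 = 0.01167 S  =>  R_par = 85.71 Ω
V = I × R_par = 1 × 85.71 = 85.71 V
I_R1 = V/R1 = 85.71/150 = 0.5714 A

Final answer: 0.5714 A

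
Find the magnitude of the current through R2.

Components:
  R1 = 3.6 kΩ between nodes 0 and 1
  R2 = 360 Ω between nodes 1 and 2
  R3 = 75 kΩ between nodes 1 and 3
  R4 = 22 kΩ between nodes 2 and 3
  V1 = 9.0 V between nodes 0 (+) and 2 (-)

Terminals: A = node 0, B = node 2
Nodal analysis, taking node 2 as the 0 V reference.
Source V1 fixes V_0 = 9 V.
KCL at each unknown node (sum of currents leaving = 0; resistances in Ω):
  Node 1: (V_1 - 9)/3600 + (V_1 - 0)/360 + (V_1 - V_3)/75000 = 0
  Node 3: (V_3 - V_1)/75000 + (V_3 - 0)/22000 = 0
Collecting terms (coefficients in siemens):
  0.003069·V_1 - 0.00001333·V_3 = 0.0025
  0.00005879·V_3 - 0.00001333·V_1 = 0
Determinant D = (0.003069)(0.00005879) - (-0.00001333)(-0.00001333) = 0.0000001802
V_1 = [(0.0025)(0.00005879) - (-0.00001333)(0)]/D = 0.8154 V
V_3 = [(0.003069)(0) - (0.0025)(-0.00001333)]/D = 0.1849 V
I_R2 = (V_1 - V_2)/R2 = (0.8154 - 0)/360 = 0.002265 A
|I_R2| = 0.002265 A

Final answer: |I_R2| = 0.002265 A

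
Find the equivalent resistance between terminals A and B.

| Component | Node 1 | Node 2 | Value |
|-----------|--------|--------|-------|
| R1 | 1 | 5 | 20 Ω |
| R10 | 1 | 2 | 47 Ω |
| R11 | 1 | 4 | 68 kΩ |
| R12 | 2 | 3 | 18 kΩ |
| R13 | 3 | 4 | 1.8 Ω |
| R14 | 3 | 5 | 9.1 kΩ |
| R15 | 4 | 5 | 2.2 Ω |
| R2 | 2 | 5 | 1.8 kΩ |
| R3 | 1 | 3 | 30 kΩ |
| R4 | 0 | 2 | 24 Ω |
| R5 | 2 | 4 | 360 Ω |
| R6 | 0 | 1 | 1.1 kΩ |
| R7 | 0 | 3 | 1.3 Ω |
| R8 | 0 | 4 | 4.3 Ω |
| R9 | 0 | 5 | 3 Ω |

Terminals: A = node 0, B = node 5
The network is not a plain series/parallel combination. Inject a 1 A test current into terminal A (node 0) and return it from terminal B (node 5); then R_eq = V_A / (1 A).
Nodal analysis, taking node 5 as the 0 V reference.
Current source I_test pushes 1 A into node 0 and draws it out of node 5.
KCL at each unknown node (sum of currents leaving = 0; resistances in Ω):
  Node 0: (V_0 - V_2)/24 + (V_0 - V_1)/1100 + (V_0 - V_3)/1.3 + (V_0 - V_4)/4.3 + (V_0 - 0)/3 - 1 = 0
  Node 1: (V_1 - V_0)/1100 + (V_1 - 0)/20 + (V_1 - V_3)/30000 + (V_1 - V_2)/47 + (V_1 - V_4)/68000 = 0
  Node 2: (V_2 - V_0)/24 + (V_2 - V_1)/47 + (V_2 - 0)/1800 + (V_2 - V_4)/360 + (V_2 - V_3)/18000 = 0
  Node 3: (V_3 - V_0)/1.3 + (V_3 - V_1)/30000 + (V_3 - V_2)/18000 + (V_3 - V_4)/1.8 + (V_3 - 0)/9100 = 0
  Node 4: (V_4 - V_0)/4.3 + (V_4 - V_1)/68000 + (V_4 - V_2)/360 + (V_4 - V_3)/1.8 + (V_4 - 0)/2.2 = 0
Collecting terms (coefficients in siemens):
  1.378·V_0 - 0.0009091·V_1 - 0.04167·V_2 - 0.7692·V_3 - 0.2326·V_4 = 1
  0.07223·V_1 - 0.0009091·V_0 - 0.02128·V_2 - 0.00003333·V_3 - 0.00001471·V_4 = 0
  0.06633·V_2 - 0.04167·V_0 - 0.02128·V_1 - 0.00005556·V_3 - 0.002778·V_4 = 0
  1.325·V_3 - 0.7692·V_0 - 0.00003333·V_1 - 0.00005556·V_2 - 0.5556·V_4 = 0
  1.245·V_4 - 0.2326·V_0 - 0.00001471·V_1 - 0.002778·V_2 - 0.5556·V_3 = 0
Solving these 5 simultaneous equations (Gaussian elimination) gives:
  V_0 = 1.68 V, V_1 = 0.3805 V, V_2 = 1.217 V, V_3 = 1.363 V
  V_4 = 0.9244 V
R_eq = V_0 / 1 A = 1.68 Ω

Final answer: 1.68 Ω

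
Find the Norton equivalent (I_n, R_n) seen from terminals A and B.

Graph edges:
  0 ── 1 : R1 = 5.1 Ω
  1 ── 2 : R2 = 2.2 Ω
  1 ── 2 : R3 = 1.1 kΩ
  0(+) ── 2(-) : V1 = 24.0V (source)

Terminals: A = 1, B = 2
Find the Thévenin equivalent first; then I_n = V_th/R_th and R_n = R_th.
Step 1 — V_th is the open-circuit voltage V_A - V_B (nothing connected across the terminals).
Nodal analysis, taking node 2 as the 0 V reference.
Source V1 fixes V_0 = 24 V.
KCL at each unknown node (sum of currents leaving = 0; resistances in Ω):
  Node 1: (V_1 - 24)/5.1 + (V_1 - 0)/2.2 + (V_1 - 0)/1100 = 0
Collecting terms: 0.6515 × V_1 = 4.706  =>  V_1 = 7.223 V
V_th = V_1 - V_2 = 7.223 - 0 = 7.223 V
Step 2 — R_th: zero the source — replace V1 by a short circuit (node 2 merges into node 0) — and find the resistance seen between A (node 1) and B (node 0).
Reduce the network between node 1 (A) and node 0 (B) by series/parallel combination:
  Rp1 = R1 ‖ R2 ‖ R3 (parallel, all between nodes 0 and 1) = 1/(1/5.1 + 1/2.2 + 1/1100) = 1.535 Ω
R_th = 1.535 Ω
I_n = V_th/R_th = 7.223/1.535 = 4.706 A, and R_n = R_th = 1.535 Ω

Final answer: I_n = 4.706 A, R_n = 1.535 Ω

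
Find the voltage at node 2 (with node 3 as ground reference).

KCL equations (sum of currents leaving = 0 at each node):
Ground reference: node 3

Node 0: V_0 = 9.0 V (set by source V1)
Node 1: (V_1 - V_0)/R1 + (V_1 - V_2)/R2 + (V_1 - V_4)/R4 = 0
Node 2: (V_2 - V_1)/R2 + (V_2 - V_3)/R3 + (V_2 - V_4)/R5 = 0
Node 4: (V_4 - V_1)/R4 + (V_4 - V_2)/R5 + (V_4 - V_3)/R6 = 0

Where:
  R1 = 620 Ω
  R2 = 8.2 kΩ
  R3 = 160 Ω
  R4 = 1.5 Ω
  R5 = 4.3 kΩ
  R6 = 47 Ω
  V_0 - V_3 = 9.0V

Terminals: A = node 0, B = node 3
Nodal analysis, taking node 3 as the 0 V reference.
Source V1 fixes V_0 = 9 V.
KCL at each unknown node (sum of currents leaving = 0; resistances in Ω):
  Node 1: (V_1 - 9)/620 + (V_1 - V_2)/8200 + (V_1 - V_4)/1.5 = 0
  Node 2: (V_2 - V_1)/8200 + (V_2 - 0)/160 + (V_2 - V_4)/4300 = 0
  Node 4: (V_4 - V_1)/1.5 + (V_4 - V_2)/4300 + (V_4 - 0)/47 = 0
Collecting terms (coefficients in siemens):
  0.6684·V_1 - 0.000122·V_2 - 0.6667·V_4 = 0.01452
  0.006605·V_2 - 0.000122·V_1 - 0.0002326·V_4 = 0
  0.6882·V_4 - 0.6667·V_1 - 0.0002326·V_2 = 0
Solving these 3 simultaneous equations (Gaussian elimination) gives:
  V_1 = 0.6436 V, V_2 = 0.03384 V, V_4 = 0.6235 V
The requested potential is V_2 = 0.03384 V.

Final answer: V_2 = 0.03384 V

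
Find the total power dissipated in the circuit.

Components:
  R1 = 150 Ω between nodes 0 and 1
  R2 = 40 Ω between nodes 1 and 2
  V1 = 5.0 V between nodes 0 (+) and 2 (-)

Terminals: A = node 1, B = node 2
Nodal analysis, taking node 2 as the 0 V reference.
Source V1 fixes V_0 = 5 V.
KCL at each unknown node (sum of currents leaving = 0; resistances in Ω):
  Node 1: (V_1 - 5)/150 + (V_1 - 0)/40 = 0
Collecting terms: 0.03167 × V_1 = 0.03333  =>  V_1 = 1.053 V
Power in each resistor, P = (ΔV)²/R:
  P_R1 = (5 - 1.053)²/150 = 0.1039 W
  P_R2 = (1.053 - 0)²/40 = 0.0277 W
P_total = P_R1 + P_R2 = 0.1316 W

Final answer: 0.1316 W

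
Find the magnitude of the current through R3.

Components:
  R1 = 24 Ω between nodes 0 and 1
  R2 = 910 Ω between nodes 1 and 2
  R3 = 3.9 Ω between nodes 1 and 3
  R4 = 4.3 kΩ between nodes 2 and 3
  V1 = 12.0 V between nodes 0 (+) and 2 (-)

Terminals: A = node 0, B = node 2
Nodal analysis, taking node 2 as the 0 V reference.
Source V1 fixes V_0 = 12 V.
KCL at each unknown node (sum of currents leaving = 0; resistances in Ω):
  Node 1: (V_1 - 12)/24 + (V_1 - 0)/910 + (V_1 - V_3)/3.9 = 0
  Node 3: (V_3 - V_1)/3.9 + (V_3 - 0)/4300 = 0
Collecting terms (coefficients in siemens):
  0.2992·V_1 - 0.2564·V_3 = 0.5
  0.2566·V_3 - 0.2564·V_1 = 0
Determinant D = (0.2992)(0.2566) - (-0.2564)(-0.2564) = 0.01104
V_1 = [(0.5)(0.2566) - (-0.2564)(0)]/D = 11.63 V
V_3 = [(0.2992)(0) - (0.5)(-0.2564)]/D = 11.62 V
I_R3 = (V_1 - V_3)/R3 = (11.63 - 11.62)/3.9 = 0.002702 A
|I_R3| = 0.002702 A

Final answer: |I_R3| = 0.002702 A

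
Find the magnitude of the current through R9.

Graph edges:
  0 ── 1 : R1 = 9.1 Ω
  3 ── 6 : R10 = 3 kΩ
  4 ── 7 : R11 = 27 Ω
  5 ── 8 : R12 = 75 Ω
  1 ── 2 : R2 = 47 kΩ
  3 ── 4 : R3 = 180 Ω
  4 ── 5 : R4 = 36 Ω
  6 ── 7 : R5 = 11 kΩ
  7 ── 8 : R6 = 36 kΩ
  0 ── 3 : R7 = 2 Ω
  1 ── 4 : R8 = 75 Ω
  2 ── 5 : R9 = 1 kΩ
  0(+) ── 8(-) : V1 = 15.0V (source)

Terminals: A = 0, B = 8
Nodal analysis, taking node 8 as the 0 V reference.
Source V1 fixes V_0 = 15 V.
KCL at each unknown node (sum of currents leaving = 0; resistances in Ω):
  Node 1: (V_1 - 15)/9.1 + (V_1 - V_2)/47000 + (V_1 - V_4)/75 = 0
  Node 2: (V_2 - V_1)/47000 + (V_2 - V_5)/1000 = 0
  Node 3: (V_3 - V_4)/180 + (V_3 - 15)/2 + (V_3 - V_6)/3000 = 0
  Node 4: (V_4 - V_3)/180 + (V_4 - V_5)/36 + (V_4 - V_1)/75 + (V_4 - V_7)/27 = 0
  Node 5: (V_5 - V_4)/36 + (V_5 - V_2)/1000 + (V_5 - 0)/75 = 0
  Node 6: (V_6 - V_7)/11000 + (V_6 - V_3)/3000 = 0
  Node 7: (V_7 - V_6)/11000 + (V_7 - 0)/36000 + (V_7 - V_4)/27 = 0
Collecting terms (coefficients in siemens):
  0.1232·V_1 - 0.00002128·V_2 - 0.01333·V_4 = 1.648
  0.001021·V_2 - 0.00002128·V_1 - 0.001·V_5 = 0
  0.5059·V_3 - 0.005556·V_4 - 0.0003333·V_6 = 7.5
  0.0837·V_4 - 0.01333·V_1 - 0.005556·V_3 - 0.02778·V_5 - 0.03704·V_7 = 0
  0.04211·V_5 - 0.001·V_2 - 0.02778·V_4 = 0
  0.0004242·V_6 - 0.0003333·V_3 - 0.00009091·V_7 = 0
  0.03716·V_7 - 0.03704·V_4 - 0.00009091·V_6 = 0
Solving these 7 simultaneous equations (Gaussian elimination) gives:
  V_1 = 14.45 V, V_2 = 6.846 V, V_3 = 14.94 V, V_4 = 9.887 V
  V_5 = 6.684 V, V_6 = 13.86 V, V_7 = 9.889 V
I_R9 = (V_2 - V_5)/R9 = (6.846 - 6.684)/1000 = 0.0001617 A
|I_R9| = 0.0001617 A

Final answer: |I_R9| = 0.0001617 A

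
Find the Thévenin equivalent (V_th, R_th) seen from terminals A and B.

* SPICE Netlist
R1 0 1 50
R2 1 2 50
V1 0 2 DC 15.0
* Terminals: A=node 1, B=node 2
Step 1 — V_th is the open-circuit voltage V_A - V_B (nothing connected across the terminals).
Nodal analysis, taking node 2 as the 0 V reference.
Source V1 fixes V_0 = 15 V.
KCL at each unknown node (sum of currents leaving = 0; resistances in Ω):
  Node 1: (V_1 - 15)/50 + (V_1 - 0)/50 = 0
Collecting terms: 0.04 × V_1 = 0.3  =>  V_1 = 7.5 V
V_th = V_1 - V_2 = 7.5 - 0 = 7.5 V
Step 2 — R_th: zero the source — replace V1 by a short circuit (node 2 merges into node 0) — and find the resistance seen between A (node 1) and B (node 0).
Reduce the network between node 1 (A) and node 0 (B) by series/parallel combination:
  Rp1 = R1 ‖ R2 (parallel, both between nodes 0 and 1) = 1/(1/50 + 1/50) = 25 Ω
R_th = 25 Ω

Final answer: V_th = 7.5 V, R_th = 25 Ω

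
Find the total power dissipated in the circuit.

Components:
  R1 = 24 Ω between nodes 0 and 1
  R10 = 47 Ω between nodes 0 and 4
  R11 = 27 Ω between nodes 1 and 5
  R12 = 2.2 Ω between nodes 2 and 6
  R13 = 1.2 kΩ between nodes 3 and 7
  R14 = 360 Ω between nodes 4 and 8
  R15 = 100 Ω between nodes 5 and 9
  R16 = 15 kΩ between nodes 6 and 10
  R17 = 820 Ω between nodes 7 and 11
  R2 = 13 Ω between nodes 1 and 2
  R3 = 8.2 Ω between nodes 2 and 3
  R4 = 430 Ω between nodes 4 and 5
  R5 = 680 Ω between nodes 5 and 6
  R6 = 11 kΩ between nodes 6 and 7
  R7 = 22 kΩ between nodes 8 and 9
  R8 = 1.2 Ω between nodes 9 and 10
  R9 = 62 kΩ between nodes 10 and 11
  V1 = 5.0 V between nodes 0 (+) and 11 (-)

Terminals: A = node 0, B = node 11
Nodal analysis, taking node 11 as the 0 V reference.
Source V1 fixes V_0 = 5 V.
KCL at each unknown node (sum of currents leaving = 0; resistances in Ω):
  Node 1: (V_1 - 5)/24 + (V_1 - V_2)/13 + (V_1 - V_5)/27 = 0
  Node 2: (V_2 - V_1)/13 + (V_2 - V_3)/8.2 + (V_2 - V_6)/2.2 = 0
  Node 3: (V_3 - V_2)/8.2 + (V_3 - V_7)/1200 = 0
  Node 4: (V_4 - V_5)/430 + (V_4 - 5)/47 + (V_4 - V_8)/360 = 0
  Node 5: (V_5 - V_4)/430 + (V_5 - V_6)/680 + (V_5 - V_1)/27 + (V_5 - V_9)/100 = 0
  Node 6: (V_6 - V_5)/680 + (V_6 - V_7)/11000 + (V_6 - V_2)/2.2 + (V_6 - V_10)/15000 = 0
  Node 7: (V_7 - V_6)/11000 + (V_7 - V_3)/1200 + (V_7 - 0)/820 = 0
  Node 8: (V_8 - V_9)/22000 + (V_8 - V_4)/360 = 0
  Node 9: (V_9 - V_8)/22000 + (V_9 - V_10)/1.2 + (V_9 - V_5)/100 = 0
  Node 10: (V_10 - V_9)/1.2 + (V_10 - 0)/62000 + (V_10 - V_6)/15000 = 0
Collecting terms (coefficients in siemens):
  0.1556·V_1 - 0.07692·V_2 - 0.03704·V_5 = 0.2083
  0.6534·V_2 - 0.07692·V_1 - 0.122·V_3 - 0.4545·V_6 = 0
  0.1228·V_3 - 0.122·V_2 - 0.0008333·V_7 = 0
  0.02638·V_4 - 0.002326·V_5 - 0.002778·V_8 = 0.1064
  0.05083·V_5 - 0.03704·V_1 - 0.002326·V_4 - 0.001471·V_6 - 0.01·V_9 = 0
  0.4562·V_6 - 0.4545·V_2 - 0.001471·V_5 - 0.00009091·V_7 - 0.00006667·V_10 = 0
  0.002144·V_7 - 0.0008333·V_3 - 0.00009091·V_6 = 0
  0.002823·V_8 - 0.002778·V_4 - 0.00004545·V_9 = 0
  0.8434·V_9 - 0.01·V_5 - 0.00004545·V_8 - 0.8333·V_10 = 0
  0.8334·V_10 - 0.00006667·V_6 - 0.8333·V_9 = 0
Solving these 10 simultaneous equations (Gaussian elimination) gives:
  V_1 = 4.939 V, V_2 = 4.907 V, V_3 = 4.888 V, V_4 = 4.994 V
  V_5 = 4.939 V, V_6 = 4.906 V, V_7 = 2.108 V, V_8 = 4.993 V
  V_9 = 4.932 V, V_10 = 4.932 V
Power in each resistor, P = (ΔV)²/R:
  P_R1 = (5 - 4.939)²/24 = 0.0001525 W
  P_R2 = (4.939 - 4.907)²/13 = 0.00008257 W
  P_R3 = (4.907 - 4.888)²/8.2 = 0.000044 W
  P_R4 = (4.994 - 4.939)²/430 = 0.000006892 W
  P_R5 = (4.939 - 4.906)²/680 = 0.00000162 W
  P_R6 = (4.906 - 2.108)²/11000 = 0.0007118 W
  P_R7 = (4.993 - 4.932)²/22000 = 0.0000001707 W
  P_R8 = (4.932 - 4.932)²/1.2 = 0.000000007917 W
  P_R9 = (4.932 - 0)²/62000 = 0.0003923 W
  P_R10 = (5 - 4.994)²/47 = 0.0000007868 W
  P_R11 = (4.939 - 4.939)²/27 = 0.00000000001149 W
  P_R12 = (4.907 - 4.906)²/2.2 = 0.00000009145 W
  P_R13 = (4.888 - 2.108)²/1200 = 0.006439 W
  P_R14 = (4.994 - 4.993)²/360 = 0.000000002793 W
  P_R15 = (4.939 - 4.932)²/100 = 0.0000006153 W
  P_R16 = (4.906 - 4.932)²/15000 = 0.00000004252 W
  P_R17 = (2.108 - 0)²/820 = 0.005419 W
P_total = P_R1 + P_R2 + P_R3 + P_R4 + P_R5 + P_R6 + P_R7 + P_R8 + P_R9 + P_R10 + P_R11 + P_R12 + P_R13 + P_R14 + P_R15 + P_R16 + P_R17 = 0.01325 W

Final answer: 0.01325 W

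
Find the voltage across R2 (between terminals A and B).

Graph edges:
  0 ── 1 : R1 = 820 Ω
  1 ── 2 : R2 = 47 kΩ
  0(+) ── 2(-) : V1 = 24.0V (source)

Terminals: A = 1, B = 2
R1 and R2 are in series across V1 (node 0 → node 1 → node 2), and the output A–B is taken across R2, so this is a voltage divider.
Series current: I = V1/(R1 + R2) = 24/(820 + 47000) = 24/47820 = 0.0005019 A
V_R2 = I × R2 = V1 × R2/(R1 + R2) = 24 × 47000/47820 = 23.59 V

Final answer: 23.59 V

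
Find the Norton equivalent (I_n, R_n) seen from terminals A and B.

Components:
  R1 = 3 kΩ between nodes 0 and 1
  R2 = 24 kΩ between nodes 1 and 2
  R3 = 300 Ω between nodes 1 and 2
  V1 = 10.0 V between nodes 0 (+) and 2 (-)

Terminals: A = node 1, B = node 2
Find the Thévenin equivalent first; then I_n = V_th/R_th and R_n = R_th.
Step 1 — V_th is the open-circuit voltage V_A - V_B (nothing connected across the terminals).
Nodal analysis, taking node 2 as the 0 V reference.
Source V1 fixes V_0 = 10 V.
KCL at each unknown node (sum of currents leaving = 0; resistances in Ω):
  Node 1: (V_1 - 10)/3000 + (V_1 - 0)/24000 + (V_1 - 0)/300 = 0
Collecting terms: 0.003708 × V_1 = 0.003333  =>  V_1 = 0.8989 V
V_th = V_1 - V_2 = 0.8989 - 0 = 0.8989 V
Step 2 — R_th: zero the source — replace V1 by a short circuit (node 2 merges into node 0) — and find the resistance seen between A (node 1) and B (node 0).
Reduce the network between node 1 (A) and node 0 (B) by series/parallel combination:
  Rp1 = R1 ‖ R2 ‖ R3 (parallel, all between nodes 0 and 1) = 1/(1/3000 + 1/24000 + 1/300) = 269.7 Ω
R_th = 269.7 Ω
I_n = V_th/R_th = 0.8989/269.7 = 0.003333 A, and R_n = R_th = 269.7 Ω

Final answer: I_n = 0.003333 A, R_n = 269.7 Ω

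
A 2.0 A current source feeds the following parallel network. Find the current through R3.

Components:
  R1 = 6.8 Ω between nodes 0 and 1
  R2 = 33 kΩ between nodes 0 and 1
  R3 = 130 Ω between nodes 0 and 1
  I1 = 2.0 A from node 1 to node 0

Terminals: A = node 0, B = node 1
All resistors sit directly between nodes 0 and 1, so they are in parallel and share one voltage V; the full source current 2 A splits among them.
1/R_par = 1/6.8 + 1/33000 + 1/130 = 0.1548 S  =>  R_par = 6.461 Ω
V = I × R_par = 2 × 6.461 = 12.92 V
I_R3 = V/R3 = 12.92/130 = 0.0994 A

Final answer: 0.0994 A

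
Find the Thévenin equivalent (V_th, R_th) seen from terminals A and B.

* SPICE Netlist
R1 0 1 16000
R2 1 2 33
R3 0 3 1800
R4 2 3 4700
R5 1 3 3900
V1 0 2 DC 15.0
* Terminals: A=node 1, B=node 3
Step 1 — V_th is the open-circuit voltage V_A - V_B (nothing connected across the terminals).
Nodal analysis, taking node 2 as the 0 V reference.
Source V1 fixes V_0 = 15 V.
KCL at each unknown node (sum of currents leaving = 0; resistances in Ω):
  Node 1: (V_1 - 15)/16000 + (V_1 - 0)/33 + (V_1 - V_3)/3900 = 0
  Node 3: (V_3 - 15)/1800 + (V_3 - 0)/4700 + (V_3 - V_1)/3900 = 0
Collecting terms (coefficients in siemens):
  0.03062·V_1 - 0.0002564·V_3 = 0.0009375
  0.001025·V_3 - 0.0002564·V_1 = 0.008333
Determinant D = (0.03062)(0.001025) - (-0.0002564)(-0.0002564) = 0.00003131
V_1 = [(0.0009375)(0.001025) - (-0.0002564)(0.008333)]/D = 0.09892 V
V_3 = [(0.03062)(0.008333) - (0.0009375)(-0.0002564)]/D = 8.157 V
V_th = V_1 - V_3 = 0.09892 - 8.157 = -8.058 V
Step 2 — R_th: zero the source — replace V1 by a short circuit (node 2 merges into node 0) — and find the resistance seen between A (node 1) and B (node 3).
Reduce the network between node 1 (A) and node 3 (B) by series/parallel combination:
  Rp1 = R1 ‖ R2 (parallel, both between nodes 0 and 1) = 1/(1/16000 + 1/33) = 32.93 Ω
  Rp2 = R3 ‖ R4 (parallel, both between nodes 0 and 3) = 1/(1/1800 + 1/4700) = 1302 Ω
  Rs1 = Rp1 + Rp2 (series, joined only at node 0) = 32.93 + 1302 = 1334 Ω
  Rp3 = R5 ‖ Rs1 (parallel, both between nodes 1 and 3) = 1/(1/3900 + 1/1334) = 994.3 Ω
R_th = 994.3 Ω

Final answer: V_th = -8.058 V, R_th = 994.3 Ω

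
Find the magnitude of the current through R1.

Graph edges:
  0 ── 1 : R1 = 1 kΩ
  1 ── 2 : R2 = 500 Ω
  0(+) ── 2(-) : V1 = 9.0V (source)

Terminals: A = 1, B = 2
Nodal analysis, taking node 2 as the 0 V reference.
Source V1 fixes V_0 = 9 V.
KCL at each unknown node (sum of currents leaving = 0; resistances in Ω):
  Node 1: (V_1 - 9)/1000 + (V_1 - 0)/500 = 0
Collecting terms: 0.003 × V_1 = 0.009  =>  V_1 = 3 V
I_R1 = (V_0 - V_1)/R1 = (9 - 3)/1000 = 0.006 A
|I_R1| = 0.006 A

Final answer: |I_R1| = 0.006 A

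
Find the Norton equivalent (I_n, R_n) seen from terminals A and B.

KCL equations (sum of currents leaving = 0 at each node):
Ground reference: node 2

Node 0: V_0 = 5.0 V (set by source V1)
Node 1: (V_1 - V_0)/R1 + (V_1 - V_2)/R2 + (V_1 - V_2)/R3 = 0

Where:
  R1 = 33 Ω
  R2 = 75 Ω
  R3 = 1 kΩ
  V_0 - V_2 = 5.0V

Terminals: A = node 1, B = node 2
Find the Thévenin equivalent first; then I_n = V_th/R_th and R_n = R_th.
Step 1 — V_th is the open-circuit voltage V_A - V_B (nothing connected across the terminals).
Nodal analysis, taking node 2 as the 0 V reference.
Source V1 fixes V_0 = 5 V.
KCL at each unknown node (sum of currents leaving = 0; resistances in Ω):
  Node 1: (V_1 - 5)/33 + (V_1 - 0)/75 + (V_1 - 0)/1000 = 0
Collecting terms: 0.04464 × V_1 = 0.1515  =>  V_1 = 3.394 V
V_th = V_1 - V_2 = 3.394 - 0 = 3.394 V
Step 2 — R_th: zero the source — replace V1 by a short circuit (node 2 merges into node 0) — and find the resistance seen between A (node 1) and B (node 0).
Reduce the network between node 1 (A) and node 0 (B) by series/parallel combination:
  Rp1 = R1 ‖ R2 ‖ R3 (parallel, all between nodes 0 and 1) = 1/(1/33 + 1/75 + 1/1000) = 22.4 Ω
R_th = 22.4 Ω
I_n = V_th/R_th = 3.394/22.4 = 0.1515 A, and R_n = R_th = 22.4 Ω

Final answer: I_n = 0.1515 A, R_n = 22.4 Ω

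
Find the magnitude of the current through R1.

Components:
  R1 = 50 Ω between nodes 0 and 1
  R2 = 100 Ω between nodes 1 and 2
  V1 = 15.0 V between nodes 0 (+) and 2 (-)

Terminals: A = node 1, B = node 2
Nodal analysis, taking node 2 as the 0 V reference.
Source V1 fixes V_0 = 15 V.
KCL at each unknown node (sum of currents leaving = 0; resistances in Ω):
  Node 1: (V_1 - 15)/50 + (V_1 - 0)/100 = 0
Collecting terms: 0.03 × V_1 = 0.3  =>  V_1 = 10 V
I_R1 = (V_0 - V_1)/R1 = (15 - 10)/50 = 0.1 A
|I_R1| = 0.1 A

Final answer: |I_R1| = 0.1 A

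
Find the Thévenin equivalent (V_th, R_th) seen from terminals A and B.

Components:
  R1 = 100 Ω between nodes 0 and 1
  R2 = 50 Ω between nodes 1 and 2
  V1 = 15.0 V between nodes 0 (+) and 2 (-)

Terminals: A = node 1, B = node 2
Step 1 — V_th is the open-circuit voltage V_A - V_B (nothing connected across the terminals).
Nodal analysis, taking node 2 as the 0 V reference.
Source V1 fixes V_0 = 15 V.
KCL at each unknown node (sum of currents leaving = 0; resistances in Ω):
  Node 1: (V_1 - 15)/100 + (V_1 - 0)/50 = 0
Collecting terms: 0.03 × V_1 = 0.15  =>  V_1 = 5 V
V_th = V_1 - V_2 = 5 - 0 = 5 V
Step 2 — R_th: zero the source — replace V1 by a short circuit (node 2 merges into node 0) — and find the resistance seen between A (node 1) and B (node 0).
Reduce the network between node 1 (A) and node 0 (B) by series/parallel combination:
  Rp1 = R1 ‖ R2 (parallel, both between nodes 0 and 1) = 1/(1/100 + 1/50) = 33.33 Ω
R_th = 33.33 Ω

Final answer: V_th = 5 V, R_th = 33.33 Ω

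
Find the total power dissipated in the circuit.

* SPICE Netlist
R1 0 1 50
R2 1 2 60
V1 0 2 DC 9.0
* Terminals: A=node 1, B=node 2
Nodal analysis, taking node 2 as the 0 V reference.
Source V1 fixes V_0 = 9 V.
KCL at each unknown node (sum of currents leaving = 0; resistances in Ω):
  Node 1: (V_1 - 9)/50 + (V_1 - 0)/60 = 0
Collecting terms: 0.03667 × V_1 = 0.18  =>  V_1 = 4.909 V
Power in each resistor, P = (ΔV)²/R:
  P_R1 = (9 - 4.909)²/50 = 0.3347 W
  P_R2 = (4.909 - 0)²/60 = 0.4017 W
P_total = P_R1 + P_R2 = 0.7364 W

Final answer: 0.7364 W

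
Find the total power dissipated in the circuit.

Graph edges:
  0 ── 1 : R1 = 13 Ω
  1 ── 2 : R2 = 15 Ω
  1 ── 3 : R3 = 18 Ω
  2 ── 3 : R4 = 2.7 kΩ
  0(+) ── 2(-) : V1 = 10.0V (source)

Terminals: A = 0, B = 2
Nodal analysis, taking node 2 as the 0 V reference.
Source V1 fixes V_0 = 10 V.
KCL at each unknown node (sum of currents leaving = 0; resistances in Ω):
  Node 1: (V_1 - 10)/13 + (V_1 - 0)/15 + (V_1 - V_3)/18 = 0
  Node 3: (V_3 - V_1)/18 + (V_3 - 0)/2700 = 0
Collecting terms (coefficients in siemens):
  0.1991·V_1 - 0.05556·V_3 = 0.7692
  0.05593·V_3 - 0.05556·V_1 = 0
Determinant D = (0.1991)(0.05593) - (-0.05556)(-0.05556) = 0.008051
V_1 = [(0.7692)(0.05593) - (-0.05556)(0)]/D = 5.343 V
V_3 = [(0.1991)(0) - (0.7692)(-0.05556)]/D = 5.308 V
Power in each resistor, P = (ΔV)²/R:
  P_R1 = (10 - 5.343)²/13 = 1.668 W
  P_R2 = (5.343 - 0)²/15 = 1.903 W
  P_R3 = (5.343 - 5.308)²/18 = 0.00006957 W
  P_R4 = (0 - 5.308)²/2700 = 0.01044 W
P_total = P_R1 + P_R2 + P_R3 + P_R4 = 3.582 W

Final answer: 3.582 W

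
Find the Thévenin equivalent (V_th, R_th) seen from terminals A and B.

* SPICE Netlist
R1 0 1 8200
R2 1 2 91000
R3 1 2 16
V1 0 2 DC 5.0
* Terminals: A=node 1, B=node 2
Step 1 — V_th is the open-circuit voltage V_A - V_B (nothing connected across the terminals).
Nodal analysis, taking node 2 as the 0 V reference.
Source V1 fixes V_0 = 5 V.
KCL at each unknown node (sum of currents leaving = 0; resistances in Ω):
  Node 1: (V_1 - 5)/8200 + (V_1 - 0)/91000 + (V_1 - 0)/16 = 0
Collecting terms: 0.06263 × V_1 = 0.0006098  =>  V_1 = 0.009735 V
V_th = V_1 - V_2 = 0.009735 - 0 = 0.009735 V
Step 2 — R_th: zero the source — replace V1 by a short circuit (node 2 merges into node 0) — and find the resistance seen between A (node 1) and B (node 0).
Reduce the network between node 1 (A) and node 0 (B) by series/parallel combination:
  Rp1 = R1 ‖ R2 ‖ R3 (parallel, all between nodes 0 and 1) = 1/(1/8200 + 1/91000 + 1/16) = 15.97 Ω
R_th = 15.97 Ω

Final answer: V_th = 0.009735 V, R_th = 15.97 Ω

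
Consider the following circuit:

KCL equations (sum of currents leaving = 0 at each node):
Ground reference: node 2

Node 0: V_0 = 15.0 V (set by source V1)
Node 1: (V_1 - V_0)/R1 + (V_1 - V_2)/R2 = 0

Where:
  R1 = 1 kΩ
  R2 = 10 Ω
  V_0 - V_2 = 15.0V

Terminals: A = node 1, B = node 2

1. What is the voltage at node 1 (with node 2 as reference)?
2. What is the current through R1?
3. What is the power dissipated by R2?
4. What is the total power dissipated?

Nodal analysis, taking node 2 as the 0 V reference.
Source V1 fixes V_0 = 15 V.
KCL at each unknown node (sum of currents leaving = 0; resistances in Ω):
  Node 1: (V_1 - 15)/1000 + (V_1 - 0)/10 = 0
Collecting terms: 0.101 × V_1 = 0.015  =>  V_1 = 0.1485 V
Part 1:
  Read off the nodal solution: V_1 = 0.1485 V
Part 2:
  I_R1 = (V_0 - V_1)/R1 = (15 - 0.1485)/1000 = 0.01485 A
  Magnitude: I_R1 = 0.01485 A
Part 3:
  I_R2 = (V_1 - V_2)/R2 = (0.1485 - 0)/10 = 0.01485 A
  P_R2 = I_R2² × R2 = (0.01485)² × 10 = 0.002206 W
Part 4:
  Power in each resistor, P = (ΔV)²/R:
    P_R1 = (15 - 0.1485)²/1000 = 0.2206 W
    P_R2 = (0.1485 - 0)²/10 = 0.002206 W
  P_total = P_R1 + P_R2 = 0.2228 W

Final answers:
1. V_1 = 0.1485 V
2. I_R1 = 0.01485 A
3. P_R2 = 0.002206 W
4. P_total = 0.2228 W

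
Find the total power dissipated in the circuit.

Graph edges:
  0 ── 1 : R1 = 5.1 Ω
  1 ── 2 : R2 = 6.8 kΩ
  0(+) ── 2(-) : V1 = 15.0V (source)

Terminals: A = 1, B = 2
Nodal analysis, taking node 2 as the 0 V reference.
Source V1 fixes V_0 = 15 V.
KCL at each unknown node (sum of currents leaving = 0; resistances in Ω):
  Node 1: (V_1 - 15)/5.1 + (V_1 - 0)/6800 = 0
Collecting terms: 0.1962 × V_1 = 2.941  =>  V_1 = 14.99 V
Power in each resistor, P = (ΔV)²/R:
  P_R1 = (15 - 14.99)²/5.1 = 0.00002478 W
  P_R2 = (14.99 - 0)²/6800 = 0.03304 W
P_total = P_R1 + P_R2 = 0.03306 W

Final answer: 0.03306 W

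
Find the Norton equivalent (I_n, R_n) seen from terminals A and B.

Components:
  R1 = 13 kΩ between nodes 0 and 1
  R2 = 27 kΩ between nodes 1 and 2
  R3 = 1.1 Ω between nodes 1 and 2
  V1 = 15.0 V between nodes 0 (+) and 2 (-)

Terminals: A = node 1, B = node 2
Find the Thévenin equivalent first; then I_n = V_th/R_th and R_n = R_th.
Step 1 — V_th is the open-circuit voltage V_A - V_B (nothing connected across the terminals).
Nodal analysis, taking node 2 as the 0 V reference.
Source V1 fixes V_0 = 15 V.
KCL at each unknown node (sum of currents leaving = 0; resistances in Ω):
  Node 1: (V_1 - 15)/13000 + (V_1 - 0)/27000 + (V_1 - 0)/1.1 = 0
Collecting terms: 0.9092 × V_1 = 0.001154  =>  V_1 = 0.001269 V
V_th = V_1 - V_2 = 0.001269 - 0 = 0.001269 V
Step 2 — R_th: zero the source — replace V1 by a short circuit (node 2 merges into node 0) — and find the resistance seen between A (node 1) and B (node 0).
Reduce the network between node 1 (A) and node 0 (B) by series/parallel combination:
  Rp1 = R1 ‖ R2 ‖ R3 (parallel, all between nodes 0 and 1) = 1/(1/13000 + 1/27000 + 1/1.1) = 1.1 Ω
R_th = 1.1 Ω
I_n = V_th/R_th = 0.001269/1.1 = 0.001154 A, and R_n = R_th = 1.1 Ω

Final answer: I_n = 0.001154 A, R_n = 1.1 Ω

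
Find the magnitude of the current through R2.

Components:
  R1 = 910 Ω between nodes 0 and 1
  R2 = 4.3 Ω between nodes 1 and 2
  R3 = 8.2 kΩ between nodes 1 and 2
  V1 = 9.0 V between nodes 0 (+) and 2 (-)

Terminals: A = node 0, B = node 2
Nodal analysis, taking node 2 as the 0 V reference.
Source V1 fixes V_0 = 9 V.
KCL at each unknown node (sum of currents leaving = 0; resistances in Ω):
  Node 1: (V_1 - 9)/910 + (V_1 - 0)/4.3 + (V_1 - 0)/8200 = 0
Collecting terms: 0.2338 × V_1 = 0.00989  =>  V_1 = 0.04231 V
I_R2 = (V_1 - V_2)/R2 = (0.04231 - 0)/4.3 = 0.009838 A
|I_R2| = 0.009838 A

Final answer: |I_R2| = 0.009838 A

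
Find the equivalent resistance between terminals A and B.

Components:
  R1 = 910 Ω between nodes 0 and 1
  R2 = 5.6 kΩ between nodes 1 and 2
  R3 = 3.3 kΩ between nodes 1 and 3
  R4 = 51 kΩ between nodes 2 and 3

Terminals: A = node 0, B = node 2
Reduce the network between node 0 (A) and node 2 (B) by series/parallel combination:
  Rs1 = R3 + R4 (series, joined only at node 3) = 3300 + 51000 = 54300 Ω
  Rp1 = R2 ‖ Rs1 (parallel, both between nodes 1 and 2) = 1/(1/5600 + 1/54300) = 5076 Ω
  Rs2 = R1 + Rp1 (series, joined only at node 1) = 910 + 5076 = 5986 Ω
R_eq = 5.986 kΩ

Final answer: 5.986 kΩ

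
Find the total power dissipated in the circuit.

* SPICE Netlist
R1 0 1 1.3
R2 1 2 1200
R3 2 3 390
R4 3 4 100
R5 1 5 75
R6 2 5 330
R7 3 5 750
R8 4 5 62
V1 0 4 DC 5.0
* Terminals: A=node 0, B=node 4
Nodal analysis, taking node 4 as the 0 V reference.
Source V1 fixes V_0 = 5 V.
KCL at each unknown node (sum of currents leaving = 0; resistances in Ω):
  Node 1: (V_1 - 5)/1.3 + (V_1 - V_2)/1200 + (V_1 - V_5)/75 = 0
  Node 2: (V_2 - V_1)/1200 + (V_2 - V_3)/390 + (V_2 - V_5)/330 = 0
  Node 3: (V_3 - V_2)/390 + (V_3 - 0)/100 + (V_3 - V_5)/750 = 0
  Node 5: (V_5 - V_1)/75 + (V_5 - V_2)/330 + (V_5 - V_3)/750 + (V_5 - 0)/62 = 0
Collecting terms (coefficients in siemens):
  0.7834·V_1 - 0.0008333·V_2 - 0.01333·V_5 = 3.846
  0.006428·V_2 - 0.0008333·V_1 - 0.002564·V_3 - 0.00303·V_5 = 0
  0.0139·V_3 - 0.002564·V_2 - 0.001333·V_5 = 0
  0.03383·V_5 - 0.01333·V_1 - 0.00303·V_2 - 0.001333·V_3 = 0
Solving these 4 simultaneous equations (Gaussian elimination) gives:
  V_1 = 4.948 V, V_2 = 1.87 V, V_3 = 0.5502 V, V_5 = 2.14 V
Power in each resistor, P = (ΔV)²/R:
  P_R1 = (5 - 4.948)²/1.3 = 0.002081 W
  P_R2 = (4.948 - 1.87)²/1200 = 0.007897 W
  P_R3 = (1.87 - 0.5502)²/390 = 0.004464 W
  P_R4 = (0.5502 - 0)²/100 = 0.003027 W
  P_R5 = (4.948 - 2.14)²/75 = 0.1052 W
  P_R6 = (1.87 - 2.14)²/330 = 0.0002207 W
  P_R7 = (0.5502 - 2.14)²/750 = 0.003368 W
  P_R8 = (0 - 2.14)²/62 = 0.07383 W
P_total = P_R1 + P_R2 + P_R3 + P_R4 + P_R5 + P_R6 + P_R7 + P_R8 = 0.2001 W

Final answer: 0.2001 W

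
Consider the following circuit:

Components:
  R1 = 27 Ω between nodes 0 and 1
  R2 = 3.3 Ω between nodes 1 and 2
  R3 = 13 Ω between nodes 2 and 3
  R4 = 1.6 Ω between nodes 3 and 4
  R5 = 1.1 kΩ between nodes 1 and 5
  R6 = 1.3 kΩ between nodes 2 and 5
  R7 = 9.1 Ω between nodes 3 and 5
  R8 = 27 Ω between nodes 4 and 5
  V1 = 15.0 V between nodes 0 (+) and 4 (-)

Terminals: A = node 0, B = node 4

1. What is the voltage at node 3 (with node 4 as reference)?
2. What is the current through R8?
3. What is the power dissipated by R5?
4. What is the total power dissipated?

Nodal analysis, taking node 4 as the 0 V reference.
Source V1 fixes V_0 = 15 V.
KCL at each unknown node (sum of currents leaving = 0; resistances in Ω):
  Node 1: (V_1 - 15)/27 + (V_1 - V_2)/3.3 + (V_1 - V_5)/1100 = 0
  Node 2: (V_2 - V_1)/3.3 + (V_2 - V_3)/13 + (V_2 - V_5)/1300 = 0
  Node 3: (V_3 - V_2)/13 + (V_3 - 0)/1.6 + (V_3 - V_5)/9.1 = 0
  Node 5: (V_5 - V_1)/1100 + (V_5 - V_2)/1300 + (V_5 - V_3)/9.1 + (V_5 - 0)/27 = 0
Collecting terms (coefficients in siemens):
  0.341·V_1 - 0.303·V_2 - 0.0009091·V_5 = 0.5556
  0.3807·V_2 - 0.303·V_1 - 0.07692·V_3 - 0.0007692·V_5 = 0
  0.8118·V_3 - 0.07692·V_2 - 0.1099·V_5 = 0
  0.1486·V_5 - 0.0009091·V_1 - 0.0007692·V_2 - 0.1099·V_3 = 0
Solving these 4 simultaneous equations (Gaussian elimination) gives:
  V_1 = 5.89 V, V_2 = 4.792 V, V_3 = 0.5138 V, V_5 = 0.4407 V
Part 1:
  Read off the nodal solution: V_3 = 0.5138 V
Part 2:
  I_R8 = (V_4 - V_5)/R8 = (0 - 0.4407)/27 = -0.01632 A
  Magnitude: I_R8 = 0.01632 A
Part 3:
  I_R5 = (V_1 - V_5)/R5 = (5.89 - 0.4407)/1100 = 0.004953 A
  P_R5 = I_R5² × R5 = (0.004953)² × 1100 = 0.02699 W
Part 4:
  Power in each resistor, P = (ΔV)²/R:
    P_R1 = (15 - 5.89)²/27 = 3.074 W
    P_R2 = (5.89 - 4.792)²/3.3 = 0.3648 W
    P_R3 = (4.792 - 0.5138)²/13 = 1.408 W
    P_R4 = (0.5138 - 0)²/1.6 = 0.165 W
    P_R5 = (5.89 - 0.4407)²/1100 = 0.02699 W
    P_R6 = (4.792 - 0.4407)²/1300 = 0.01457 W
    P_R7 = (0.5138 - 0.4407)²/9.1 = 0.0005858 W
    P_R8 = (0 - 0.4407)²/27 = 0.007195 W
  P_total = P_R1 + P_R2 + P_R3 + P_R4 + P_R5 + P_R6 + P_R7 + P_R8 = 5.061 W

Final answers:
1. V_3 = 0.5138 V
2. I_R8 = 0.01632 A
3. P_R5 = 0.02699 W
4. P_total = 5.061 W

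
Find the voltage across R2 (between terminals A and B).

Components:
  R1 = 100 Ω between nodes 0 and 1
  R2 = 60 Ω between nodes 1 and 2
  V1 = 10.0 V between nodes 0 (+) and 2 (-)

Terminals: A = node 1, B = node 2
R1 and R2 are in series across V1 (node 0 → node 1 → node 2), and the output A–B is taken across R2, so this is a voltage divider.
Series current: I = V1/(R1 + R2) = 10/(100 + 60) = 10/160 = 0.0625 A
V_R2 = I × R2 = V1 × R2/(R1 + R2) = 10 × 60/160 = 3.75 V

Final answer: 3.75 V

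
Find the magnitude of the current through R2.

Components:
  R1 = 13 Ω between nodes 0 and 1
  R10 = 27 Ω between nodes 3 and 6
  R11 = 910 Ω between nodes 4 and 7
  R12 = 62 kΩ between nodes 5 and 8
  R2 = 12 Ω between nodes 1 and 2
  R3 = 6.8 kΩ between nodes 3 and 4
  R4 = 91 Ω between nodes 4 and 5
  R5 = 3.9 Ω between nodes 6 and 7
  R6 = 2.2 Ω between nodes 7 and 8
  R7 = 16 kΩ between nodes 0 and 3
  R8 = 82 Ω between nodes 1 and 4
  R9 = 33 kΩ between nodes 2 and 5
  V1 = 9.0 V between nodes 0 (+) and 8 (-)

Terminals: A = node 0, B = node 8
Nodal analysis, taking node 8 as the 0 V reference.
Source V1 fixes V_0 = 9 V.
KCL at each unknown node (sum of currents leaving = 0; resistances in Ω):
  Node 1: (V_1 - 9)/13 + (V_1 - V_2)/12 + (V_1 - V_4)/82 = 0
  Node 2: (V_2 - V_1)/12 + (V_2 - V_5)/33000 = 0
  Node 3: (V_3 - V_4)/6800 + (V_3 - 9)/16000 + (V_3 - V_6)/27 = 0
  Node 4: (V_4 - V_3)/6800 + (V_4 - V_5)/91 + (V_4 - V_1)/82 + (V_4 - V_7)/910 = 0
  Node 5: (V_5 - V_4)/91 + (V_5 - V_2)/33000 + (V_5 - 0)/62000 = 0
  Node 6: (V_6 - V_7)/3.9 + (V_6 - V_3)/27 = 0
  Node 7: (V_7 - V_6)/3.9 + (V_7 - 0)/2.2 + (V_7 - V_4)/910 = 0
Collecting terms (coefficients in siemens):
  0.1725·V_1 - 0.08333·V_2 - 0.0122·V_4 = 0.6923
  0.08336·V_2 - 0.08333·V_1 - 0.0000303·V_5 = 0
  0.03725·V_3 - 0.0001471·V_4 - 0.03704·V_6 = 0.0005625
  0.02443·V_4 - 0.0122·V_1 - 0.0001471·V_3 - 0.01099·V_5 - 0.001099·V_7 = 0
  0.01104·V_5 - 0.0000303·V_2 - 0.01099·V_4 = 0
  0.2934·V_6 - 0.03704·V_3 - 0.2564·V_7 = 0
  0.7121·V_7 - 0.001099·V_4 - 0.2564·V_6 = 0
Solving these 7 simultaneous equations (Gaussian elimination) gives:
  V_1 = 8.869 V, V_2 = 8.868 V, V_3 = 0.07661 V, V_4 = 8.041 V
  V_5 = 8.032 V, V_6 = 0.02993 V, V_7 = 0.02319 V
I_R2 = (V_1 - V_2)/R2 = (8.869 - 8.868)/12 = 0.00002534 A
|I_R2| = 0.00002534 A

Final answer: |I_R2| = 2.534e-05 A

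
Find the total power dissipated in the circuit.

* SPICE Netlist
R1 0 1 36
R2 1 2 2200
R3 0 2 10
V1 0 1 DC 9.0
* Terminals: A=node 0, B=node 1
Nodal analysis, taking node 1 as the 0 V reference.
Source V1 fixes V_0 = 9 V.
KCL at each unknown node (sum of currents leaving = 0; resistances in Ω):
  Node 2: (V_2 - 0)/2200 + (V_2 - 9)/10 = 0
Collecting terms: 0.1005 × V_2 = 0.9  =>  V_2 = 8.959 V
Power in each resistor, P = (ΔV)²/R:
  P_R1 = (9 - 0)²/36 = 2.25 W
  P_R2 = (0 - 8.959)²/2200 = 0.03649 W
  P_R3 = (9 - 8.959)²/10 = 0.0001658 W
P_total = P_R1 + P_R2 + P_R3 = 2.287 W

Final answer: 2.287 W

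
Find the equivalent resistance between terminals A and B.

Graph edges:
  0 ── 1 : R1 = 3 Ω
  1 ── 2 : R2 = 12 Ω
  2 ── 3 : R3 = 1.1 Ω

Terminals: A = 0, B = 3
Reduce the network between node 0 (A) and node 3 (B) by series/parallel combination:
  Rs1 = R1 + R2 (series, joined only at node 1) = 3 + 12 = 15 Ω
  Rs2 = R3 + Rs1 (series, joined only at node 2) = 1.1 + 15 = 16.1 Ω
R_eq = 16.1 Ω

Final answer: 16.1 Ω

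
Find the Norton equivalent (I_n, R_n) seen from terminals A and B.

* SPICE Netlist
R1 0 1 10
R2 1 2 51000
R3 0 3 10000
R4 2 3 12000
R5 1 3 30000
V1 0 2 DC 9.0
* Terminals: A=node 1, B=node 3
Find the Thévenin equivalent first; then I_n = V_th/R_th and R_n = R_th.
Step 1 — V_th is the open-circuit voltage V_A - V_B (nothing connected across the terminals).
Nodal analysis, taking node 2 as the 0 V reference.
Source V1 fixes V_0 = 9 V.
KCL at each unknown node (sum of currents leaving = 0; resistances in Ω):
  Node 1: (V_1 - 9)/10 + (V_1 - 0)/51000 + (V_1 - V_3)/30000 = 0
  Node 3: (V_3 - 9)/10000 + (V_3 - 0)/12000 + (V_3 - V_1)/30000 = 0
Collecting terms (coefficients in siemens):
  0.1001·V_1 - 0.00003333·V_3 = 0.9
  0.0002167·V_3 - 0.00003333·V_1 = 0.0009
Determinant D = (0.1001)(0.0002167) - (-0.00003333)(-0.00003333) = 0.00002168
V_1 = [(0.9)(0.0002167) - (-0.00003333)(0.0009)]/D = 8.997 V
V_3 = [(0.1001)(0.0009) - (0.9)(-0.00003333)]/D = 5.538 V
V_th = V_1 - V_3 = 8.997 - 5.538 = 3.459 V
Step 2 — R_th: zero the source — replace V1 by a short circuit (node 2 merges into node 0) — and find the resistance seen between A (node 1) and B (node 3).
Reduce the network between node 1 (A) and node 3 (B) by series/parallel combination:
  Rp1 = R1 ‖ R2 (parallel, both between nodes 0 and 1) = 1/(1/10 + 1/51000) = 9.998 Ω
  Rp2 = R3 ‖ R4 (parallel, both between nodes 0 and 3) = 1/(1/10000 + 1/12000) = 5455 Ω
  Rs1 = Rp1 + Rp2 (series, joined only at node 0) = 9.998 + 5455 = 5465 Ω
  Rp3 = R5 ‖ Rs1 (parallel, both between nodes 1 and 3) = 1/(1/30000 + 1/5465) = 4623 Ω
R_th = 4.623 kΩ
I_n = V_th/R_th = 3.459/4623 = 0.0007483 A, and R_n = R_th = 4.623 kΩ

Final answer: I_n = 0.0007483 A, R_n = 4.623 kΩ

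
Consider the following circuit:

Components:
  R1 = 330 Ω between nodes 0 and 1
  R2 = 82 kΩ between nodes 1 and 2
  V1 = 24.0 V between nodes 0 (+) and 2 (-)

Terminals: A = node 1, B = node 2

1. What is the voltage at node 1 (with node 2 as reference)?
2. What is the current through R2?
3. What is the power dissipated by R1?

Nodal analysis, taking node 2 as the 0 V reference.
Source V1 fixes V_0 = 24 V.
KCL at each unknown node (sum of currents leaving = 0; resistances in Ω):
  Node 1: (V_1 - 24)/330 + (V_1 - 0)/82000 = 0
Collecting terms: 0.003042 × V_1 = 0.07273  =>  V_1 = 23.9 V
Part 1:
  Read off the nodal solution: V_1 = 23.9 V
Part 2:
  I_R2 = (V_1 - V_2)/R2 = (23.9 - 0)/82000 = 0.0002915 A
  Magnitude: I_R2 = 0.0002915 A
Part 3:
  I_R1 = (V_0 - V_1)/R1 = (24 - 23.9)/330 = 0.0002915 A
  P_R1 = I_R1² × R1 = (0.0002915)² × 330 = 0.00002804 W

Final answers:
1. V_1 = 23.9 V
2. I_R2 = 0.0002915 A
3. P_R1 = 2.804e-05 W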